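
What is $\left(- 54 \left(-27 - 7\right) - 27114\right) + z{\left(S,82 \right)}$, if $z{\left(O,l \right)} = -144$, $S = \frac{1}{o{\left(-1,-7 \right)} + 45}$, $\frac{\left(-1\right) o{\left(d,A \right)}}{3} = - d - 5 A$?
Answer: $-25422$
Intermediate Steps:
$o{\left(d,A \right)} = 3 d + 15 A$ ($o{\left(d,A \right)} = - 3 \left(- d - 5 A\right) = 3 d + 15 A$)
$S = - \frac{1}{63}$ ($S = \frac{1}{\left(3 \left(-1\right) + 15 \left(-7\right)\right) + 45} = \frac{1}{\left(-3 - 105\right) + 45} = \frac{1}{-108 + 45} = \frac{1}{-63} = - \frac{1}{63} \approx -0.015873$)
$\left(- 54 \left(-27 - 7\right) - 27114\right) + z{\left(S,82 \right)} = \left(- 54 \left(-27 - 7\right) - 27114\right) - 144 = \left(\left(-54\right) \left(-34\right) - 27114\right) - 144 = \left(1836 - 27114\right) - 144 = -25278 - 144 = -25422$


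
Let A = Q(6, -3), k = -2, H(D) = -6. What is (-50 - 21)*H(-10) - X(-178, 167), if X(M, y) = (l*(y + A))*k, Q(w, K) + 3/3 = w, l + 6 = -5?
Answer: -3358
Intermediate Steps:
l = -11 (l = -6 - 5 = -11)
Q(w, K) = -1 + w
A = 5 (A = -1 + 6 = 5)
X(M, y) = 110 + 22*y (X(M, y) = -11*(y + 5)*(-2) = -11*(5 + y)*(-2) = (-55 - 11*y)*(-2) = 110 + 22*y)
(-50 - 21)*H(-10) - X(-178, 167) = (-50 - 21)*(-6) - (110 + 22*167) = -71*(-6) - (110 + 3674) = 426 - 1*3784 = 426 - 3784 = -3358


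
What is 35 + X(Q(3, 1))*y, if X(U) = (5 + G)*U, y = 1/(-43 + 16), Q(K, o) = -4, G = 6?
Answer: 989/27 ≈ 36.630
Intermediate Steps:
y = -1/27 (y = 1/(-27) = -1/27 ≈ -0.037037)
X(U) = 11*U (X(U) = (5 + 6)*U = 11*U)
35 + X(Q(3, 1))*y = 35 + (11*(-4))*(-1/27) = 35 - 44*(-1/27) = 35 + 44/27 = 989/27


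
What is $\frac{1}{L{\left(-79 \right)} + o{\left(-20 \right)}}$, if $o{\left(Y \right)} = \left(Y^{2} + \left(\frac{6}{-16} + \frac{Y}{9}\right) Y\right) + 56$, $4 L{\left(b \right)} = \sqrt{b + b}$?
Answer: $\frac{329148}{167195297} - \frac{162 i \sqrt{158}}{167195297} \approx 0.0019686 - 1.2179 \cdot 10^{-5} i$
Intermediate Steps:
$L{\left(b \right)} = \frac{\sqrt{2} \sqrt{b}}{4}$ ($L{\left(b \right)} = \frac{\sqrt{b + b}}{4} = \frac{\sqrt{2 b}}{4} = \frac{\sqrt{2} \sqrt{b}}{4}$)
$o{\left(Y \right)} = 56 + Y^{2} + Y \left(- \frac{3}{8} + \frac{Y}{9}\right)$ ($o{\left(Y \right)} = \left(Y^{2} + \left(6 \left(- \frac{1}{16}\right) + Y \frac{1}{9}\right) Y\right) + 56 = \left(Y^{2} + \left(- \frac{3}{8} + \frac{Y}{9}\right) Y\right) + 56 = \left(Y^{2} + Y \left(- \frac{3}{8} + \frac{Y}{9}\right)\right) + 56 = 56 + Y^{2} + Y \left(- \frac{3}{8} + \frac{Y}{9}\right)$)
$\frac{1}{L{\left(-79 \right)} + o{\left(-20 \right)}} = \frac{1}{\frac{\sqrt{2} \sqrt{-79}}{4} + \left(56 - - \frac{15}{2} + \frac{10 \left(-20\right)^{2}}{9}\right)} = \frac{1}{\frac{\sqrt{2} i \sqrt{79}}{4} + \left(56 + \frac{15}{2} + \frac{10}{9} \cdot 400\right)} = \frac{1}{\frac{i \sqrt{158}}{4} + \left(56 + \frac{15}{2} + \frac{4000}{9}\right)} = \frac{1}{\frac{i \sqrt{158}}{4} + \frac{9143}{18}} = \frac{1}{\frac{9143}{18} + \frac{i \sqrt{158}}{4}}$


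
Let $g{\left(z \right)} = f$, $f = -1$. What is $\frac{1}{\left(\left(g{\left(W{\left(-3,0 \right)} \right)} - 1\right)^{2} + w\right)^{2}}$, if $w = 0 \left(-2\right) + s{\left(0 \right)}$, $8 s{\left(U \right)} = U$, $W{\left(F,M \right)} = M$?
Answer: $\frac{1}{16} \approx 0.0625$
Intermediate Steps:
$g{\left(z \right)} = -1$
$s{\left(U \right)} = \frac{U}{8}$
$w = 0$ ($w = 0 \left(-2\right) + \frac{1}{8} \cdot 0 = 0 + 0 = 0$)
$\frac{1}{\left(\left(g{\left(W{\left(-3,0 \right)} \right)} - 1\right)^{2} + w\right)^{2}} = \frac{1}{\left(\left(-1 - 1\right)^{2} + 0\right)^{2}} = \frac{1}{\left(\left(-2\right)^{2} + 0\right)^{2}} = \frac{1}{\left(4 + 0\right)^{2}} = \frac{1}{4^{2}} = \frac{1}{16}$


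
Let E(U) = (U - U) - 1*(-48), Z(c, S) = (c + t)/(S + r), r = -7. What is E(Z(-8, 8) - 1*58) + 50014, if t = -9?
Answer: 50062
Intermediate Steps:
Z(c, S) = (-9 + c)/(-7 + S) (Z(c, S) = (c - 9)/(S - 7) = (-9 + c)/(-7 + S))
E(U) = 48 (E(U) = 0 + 48 = 48)
E(Z(-8, 8) - 1*58) + 50014 = 48 + 50014 = 50062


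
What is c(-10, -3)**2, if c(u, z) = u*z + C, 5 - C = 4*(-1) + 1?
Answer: 1444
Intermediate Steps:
C = 8 (C = 5 - (4*(-1) + 1) = 5 - (-4 + 1) = 5 - 1*(-3) = 5 + 3 = 8)
c(u, z) = 8 + u*z (c(u, z) = u*z + 8 = 8 + u*z)
c(-10, -3)**2 = (8 - 10*(-3))**2 = (8 + 30)**2 = 38**2 = 1444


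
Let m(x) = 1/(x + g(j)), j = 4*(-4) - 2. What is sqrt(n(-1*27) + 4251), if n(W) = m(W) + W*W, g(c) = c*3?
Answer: sqrt(403379)/9 ≈ 70.569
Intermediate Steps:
j = -18 (j = -16 - 2 = -18)
g(c) = 3*c
m(x) = 1/(-54 + x) (m(x) = 1/(x + 3*(-18)) = 1/(x - 54) = 1/(-54 + x))
n(W) = W**2 + 1/(-54 + W) (n(W) = 1/(-54 + W) + W*W = 1/(-54 + W) + W**2 = W**2 + 1/(-54 + W))
sqrt(n(-1*27) + 4251) = sqrt((1 + (-1*27)**2*(-54 - 1*27))/(-54 - 1*27) + 4251) = sqrt((1 + (-27)**2*(-54 - 27))/(-54 - 27) + 4251) = sqrt((1 + 729*(-81))/(-81) + 4251) = sqrt(-(1 - 59049)/81 + 4251) = sqrt(-1/81*(-59048) + 4251) = sqrt(59048/81 + 4251) = sqrt(403379/81) = sqrt(403379)/9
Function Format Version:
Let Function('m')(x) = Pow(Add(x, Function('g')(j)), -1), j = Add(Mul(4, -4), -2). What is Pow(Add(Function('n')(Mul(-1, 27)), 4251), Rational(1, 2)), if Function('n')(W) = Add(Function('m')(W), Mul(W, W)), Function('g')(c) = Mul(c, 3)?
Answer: Mul(Rational(1, 9), Pow(403379, Rational(1, 2))) ≈ 70.569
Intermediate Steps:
j = -18 (j = Add(-16, -2) = -18)
Function('g')(c) = Mul(3, c)
Function('m')(x) = Pow(Add(-54, x), -1) (Function('m')(x) = Pow(Add(x, Mul(3, -18)), -1) = Pow(Add(x, -54), -1) = Pow(Add(-54, x), -1))
Function('n')(W) = Add(Pow(W, 2), Pow(Add(-54, W), -1)) (Function('n')(W) = Add(Pow(Add(-54, W), -1), Mul(W, W)) = Add(Pow(Add(-54, W), -1), Pow(W, 2)) = Add(Pow(W, 2), Pow(Add(-54, W), -1)))
Pow(Add(Function('n')(Mul(-1, 27)), 4251), Rational(1, 2)) = Pow(Add(Mul(Pow(Add(-54, Mul(-1, 27)), -1), Add(1, Mul(Pow(Mul(-1, 27), 2), Add(-54, Mul(-1, 27))))), 4251), Rational(1, 2)) = Pow(Add(Mul(Pow(Add(-54, -27), -1), Add(1, Mul(Pow(-27, 2), Add(-54, -27)))), 4251), Rational(1, 2)) = Pow(Add(Mul(Pow(-81, -1), Add(1, Mul(729, -81))), 4251), Rational(1, 2)) = Pow(Add(Mul(Rational(-1, 81), Add(1, -59049)), 4251), Rational(1, 2)) = Pow(Add(Mul(Rational(-1, 81), -59048), 4251), Rational(1, 2)) = Pow(Add(Rational(59048, 81), 4251), Rational(1, 2)) = Pow(Rational(403379, 81), Rational(1, 2)) = Mul(Rational(1, 9), Pow(403379, Rational(1, 2)))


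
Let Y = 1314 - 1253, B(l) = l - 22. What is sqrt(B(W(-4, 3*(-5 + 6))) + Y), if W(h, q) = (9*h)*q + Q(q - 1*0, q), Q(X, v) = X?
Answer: I*sqrt(66) ≈ 8.124*I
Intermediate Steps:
W(h, q) = q + 9*h*q (W(h, q) = (9*h)*q + (q - 1*0) = 9*h*q + (q + 0) = 9*h*q + q = q + 9*h*q)
B(l) = -22 + l
Y = 61
sqrt(B(W(-4, 3*(-5 + 6))) + Y) = sqrt((-22 + (3*(-5 + 6))*(1 + 9*(-4))) + 61) = sqrt((-22 + (3*1)*(1 - 36)) + 61) = sqrt((-22 + 3*(-35)) + 61) = sqrt((-22 - 105) + 61) = sqrt(-127 + 61) = sqrt(-66) = I*sqrt(66)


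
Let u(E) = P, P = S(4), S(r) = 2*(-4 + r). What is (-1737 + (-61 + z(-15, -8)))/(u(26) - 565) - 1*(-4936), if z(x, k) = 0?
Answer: 2790638/565 ≈ 4939.2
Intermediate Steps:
S(r) = -8 + 2*r
P = 0 (P = -8 + 2*4 = -8 + 8 = 0)
u(E) = 0
(-1737 + (-61 + z(-15, -8)))/(u(26) - 565) - 1*(-4936) = (-1737 + (-61 + 0))/(0 - 565) - 1*(-4936) = (-1737 - 61)/(-565) + 4936 = -1798*(-1/565) + 4936 = 1798/565 + 4936 = 2790638/565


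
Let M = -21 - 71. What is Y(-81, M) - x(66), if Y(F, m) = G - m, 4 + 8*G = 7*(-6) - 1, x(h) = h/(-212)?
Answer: 36649/424 ≈ 86.436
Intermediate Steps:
x(h) = -h/212 (x(h) = h*(-1/212) = -h/212)
M = -92
G = -47/8 (G = -½ + (7*(-6) - 1)/8 = -½ + (-42 - 1)/8 = -½ + (⅛)*(-43) = -½ - 43/8 = -47/8 ≈ -5.8750)
Y(F, m) = -47/8 - m
Y(-81, M) - x(66) = (-47/8 - 1*(-92)) - (-1)*66/212 = (-47/8 + 92) - 1*(-33/106) = 689/8 + 33/106 = 36649/424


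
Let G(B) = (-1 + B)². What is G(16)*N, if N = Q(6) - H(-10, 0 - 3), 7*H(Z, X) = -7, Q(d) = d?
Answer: 1575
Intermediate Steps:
H(Z, X) = -1 (H(Z, X) = (⅐)*(-7) = -1)
N = 7 (N = 6 - 1*(-1) = 6 + 1 = 7)
G(16)*N = (-1 + 16)²*7 = 15²*7 = 225*7 = 1575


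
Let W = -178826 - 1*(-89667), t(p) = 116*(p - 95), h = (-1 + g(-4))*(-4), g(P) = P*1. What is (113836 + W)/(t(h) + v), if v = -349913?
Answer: -24677/358613 ≈ -0.068812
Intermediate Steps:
g(P) = P
h = 20 (h = (-1 - 4)*(-4) = -5*(-4) = 20)
t(p) = -11020 + 116*p (t(p) = 116*(-95 + p) = -11020 + 116*p)
W = -89159 (W = -178826 + 89667 = -89159)
(113836 + W)/(t(h) + v) = (113836 - 89159)/((-11020 + 116*20) - 349913) = 24677/((-11020 + 2320) - 349913) = 24677/(-8700 - 349913) = 24677/(-358613) = 24677*(-1/358613) = -24677/358613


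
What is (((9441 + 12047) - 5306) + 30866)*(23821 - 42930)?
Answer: -899040232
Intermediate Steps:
(((9441 + 12047) - 5306) + 30866)*(23821 - 42930) = ((21488 - 5306) + 30866)*(-19109) = (16182 + 30866)*(-19109) = 47048*(-19109) = -899040232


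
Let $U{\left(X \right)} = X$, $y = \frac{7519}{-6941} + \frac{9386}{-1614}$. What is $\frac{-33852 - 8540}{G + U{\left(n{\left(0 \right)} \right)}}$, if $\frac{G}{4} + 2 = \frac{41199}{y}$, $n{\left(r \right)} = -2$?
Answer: $\frac{204763671854}{115434073939} \approx 1.7739$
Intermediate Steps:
$y = - \frac{38641946}{5601387}$ ($y = 7519 \left(- \frac{1}{6941}\right) + 9386 \left(- \frac{1}{1614}\right) = - \frac{7519}{6941} - \frac{4693}{807} = - \frac{38641946}{5601387} \approx -6.8986$)
$G = - \frac{461697653810}{19320973}$ ($G = -8 + 4 \frac{41199}{- \frac{38641946}{5601387}} = -8 + 4 \cdot 41199 \left(- \frac{5601387}{38641946}\right) = -8 + 4 \left(- \frac{230771543013}{38641946}\right) = -8 - \frac{461543086026}{19320973} = - \frac{461697653810}{19320973} \approx -23896.0$)
$\frac{-33852 - 8540}{G + U{\left(n{\left(0 \right)} \right)}} = \frac{-33852 - 8540}{- \frac{461697653810}{19320973} - 2} = - \frac{42392}{- \frac{461736295756}{19320973}} = \left(-42392\right) \left(- \frac{19320973}{461736295756}\right) = \frac{204763671854}{115434073939}$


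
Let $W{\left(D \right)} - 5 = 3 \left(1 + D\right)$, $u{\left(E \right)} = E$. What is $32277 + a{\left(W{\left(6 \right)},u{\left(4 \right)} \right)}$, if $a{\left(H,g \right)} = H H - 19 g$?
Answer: $32877$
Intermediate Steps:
$W{\left(D \right)} = 8 + 3 D$ ($W{\left(D \right)} = 5 + 3 \left(1 + D\right) = 5 + \left(3 + 3 D\right) = 8 + 3 D$)
$a{\left(H,g \right)} = H^{2} - 19 g$
$32277 + a{\left(W{\left(6 \right)},u{\left(4 \right)} \right)} = 32277 + \left(\left(8 + 3 \cdot 6\right)^{2} - 76\right) = 32277 - \left(76 - \left(8 + 18\right)^{2}\right) = 32277 - \left(76 - 26^{2}\right) = 32277 + \left(676 - 76\right) = 32277 + 600 = 32877$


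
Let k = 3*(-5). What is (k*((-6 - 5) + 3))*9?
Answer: 1080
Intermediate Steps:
k = -15
(k*((-6 - 5) + 3))*9 = -15*((-6 - 5) + 3)*9 = -15*(-11 + 3)*9 = -15*(-8)*9 = 120*9 = 1080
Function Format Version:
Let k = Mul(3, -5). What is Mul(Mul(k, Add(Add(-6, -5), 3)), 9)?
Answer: 1080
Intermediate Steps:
k = -15
Mul(Mul(k, Add(Add(-6, -5), 3)), 9) = Mul(Mul(-15, Add(Add(-6, -5), 3)), 9) = Mul(Mul(-15, Add(-11, 3)), 9) = Mul(Mul(-15, -8), 9) = Mul(120, 9) = 1080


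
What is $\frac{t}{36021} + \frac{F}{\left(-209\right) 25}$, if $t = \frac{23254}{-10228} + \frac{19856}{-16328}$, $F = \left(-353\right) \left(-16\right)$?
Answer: $- \frac{2123699684307167}{1964471753179650} \approx -1.0811$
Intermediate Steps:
$F = 5648$
$t = - \frac{36423655}{10437674}$ ($t = 23254 \left(- \frac{1}{10228}\right) + 19856 \left(- \frac{1}{16328}\right) = - \frac{11627}{5114} - \frac{2482}{2041} = - \frac{36423655}{10437674} \approx -3.4896$)
$\frac{t}{36021} + \frac{F}{\left(-209\right) 25} = - \frac{36423655}{10437674 \cdot 36021} + \frac{5648}{\left(-209\right) 25} = \left(- \frac{36423655}{10437674}\right) \frac{1}{36021} + \frac{5648}{-5225} = - \frac{36423655}{375975455154} + 5648 \left(- \frac{1}{5225}\right) = - \frac{36423655}{375975455154} - \frac{5648}{5225} = - \frac{2123699684307167}{1964471753179650}$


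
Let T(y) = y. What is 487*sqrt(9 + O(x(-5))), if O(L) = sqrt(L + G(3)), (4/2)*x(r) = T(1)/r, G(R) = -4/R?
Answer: 487*sqrt(8100 + 30*I*sqrt(1290))/30 ≈ 1464.2 + 96.961*I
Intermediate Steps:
x(r) = 1/(2*r) (x(r) = (1/r)/2 = 1/(2*r))
O(L) = sqrt(-4/3 + L) (O(L) = sqrt(L - 4/3) = sqrt(-4/3 + L))
487*sqrt(9 + O(x(-5))) = 487*sqrt(9 + sqrt(-12 + 9*((1/2)/(-5)))/3) = 487*sqrt(9 + sqrt(-12 + 9*((1/2)*(-1/5)))/3) = 487*sqrt(9 + sqrt(-12 + 9*(-1/10))/3) = 487*sqrt(9 + sqrt(-12 - 9/10)/3) = 487*sqrt(9 + sqrt(-129/10)/3) = 487*sqrt(9 + (I*sqrt(1290)/10)/3) = 487*sqrt(9 + I*sqrt(1290)/30)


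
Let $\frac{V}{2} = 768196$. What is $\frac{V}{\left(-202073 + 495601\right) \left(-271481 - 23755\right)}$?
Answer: $- \frac{192049}{10832504076} \approx -1.7729 \cdot 10^{-5}$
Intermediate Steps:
$V = 1536392$ ($V = 2 \cdot 768196 = 1536392$)
$\frac{V}{\left(-202073 + 495601\right) \left(-271481 - 23755\right)} = \frac{1536392}{\left(-202073 + 495601\right) \left(-271481 - 23755\right)} = \frac{1536392}{293528 \left(-271481 - 23755\right)} = \frac{1536392}{293528 \left(-295236\right)} = \frac{1536392}{-86660032608} = 1536392 \left(- \frac{1}{86660032608}\right) = - \frac{192049}{10832504076}$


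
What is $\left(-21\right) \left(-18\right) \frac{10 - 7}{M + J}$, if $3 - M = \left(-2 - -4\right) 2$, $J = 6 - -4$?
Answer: $126$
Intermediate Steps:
$J = 10$ ($J = 6 + 4 = 10$)
$M = -1$ ($M = 3 - \left(-2 - -4\right) 2 = 3 - \left(-2 + 4\right) 2 = 3 - 2 \cdot 2 = 3 - 4 = -1$)
$\left(-21\right) \left(-18\right) \frac{10 - 7}{M + J} = \left(-21\right) \left(-18\right) \frac{10 - 7}{-1 + 10} = 378 \cdot \frac{3}{9} = 378 \cdot 3 \cdot \frac{1}{9} = 378 \cdot \frac{1}{3} = 126$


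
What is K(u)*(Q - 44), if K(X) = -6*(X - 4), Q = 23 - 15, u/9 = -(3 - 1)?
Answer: -4752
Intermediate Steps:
u = -18 (u = 9*(-(3 - 1)) = 9*(-1*2) = 9*(-2) = -18)
Q = 8
K(X) = 24 - 6*X (K(X) = -6*(-4 + X) = 24 - 6*X)
K(u)*(Q - 44) = (24 - 6*(-18))*(8 - 44) = (24 + 108)*(-36) = 132*(-36) = -4752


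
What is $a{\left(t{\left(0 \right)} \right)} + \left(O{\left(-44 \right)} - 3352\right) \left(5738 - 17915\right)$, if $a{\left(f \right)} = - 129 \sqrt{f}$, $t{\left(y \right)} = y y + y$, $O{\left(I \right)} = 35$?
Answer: $40391109$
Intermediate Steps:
$t{\left(y \right)} = y + y^{2}$ ($t{\left(y \right)} = y^{2} + y = y + y^{2}$)
$a{\left(t{\left(0 \right)} \right)} + \left(O{\left(-44 \right)} - 3352\right) \left(5738 - 17915\right) = - 129 \sqrt{0 \left(1 + 0\right)} + \left(35 - 3352\right) \left(5738 - 17915\right) = - 129 \sqrt{0 \cdot 1} - -40391109 = - 129 \sqrt{0} + 40391109 = \left(-129\right) 0 + 40391109 = 0 + 40391109 = 40391109$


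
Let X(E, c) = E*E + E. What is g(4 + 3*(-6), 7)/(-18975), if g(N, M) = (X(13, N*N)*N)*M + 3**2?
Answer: 17827/18975 ≈ 0.93950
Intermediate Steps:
X(E, c) = E + E**2 (X(E, c) = E**2 + E = E + E**2)
g(N, M) = 9 + 182*M*N (g(N, M) = ((13*(1 + 13))*N)*M + 3**2 = ((13*14)*N)*M + 9 = (182*N)*M + 9 = 182*M*N + 9 = 9 + 182*M*N)
g(4 + 3*(-6), 7)/(-18975) = (9 + 182*7*(4 + 3*(-6)))/(-18975) = (9 + 182*7*(4 - 18))*(-1/18975) = (9 + 182*7*(-14))*(-1/18975) = (9 - 17836)*(-1/18975) = -17827*(-1/18975) = 17827/18975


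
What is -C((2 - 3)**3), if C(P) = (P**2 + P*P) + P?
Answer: -1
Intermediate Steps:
C(P) = P + 2*P**2 (C(P) = (P**2 + P**2) + P = 2*P**2 + P = P + 2*P**2)
-C((2 - 3)**3) = -(2 - 3)**3*(1 + 2*(2 - 3)**3) = -(-1)**3*(1 + 2*(-1)**3) = -(-1)*(1 + 2*(-1)) = -(-1)*(1 - 2) = -(-1)*(-1) = -1*1 = -1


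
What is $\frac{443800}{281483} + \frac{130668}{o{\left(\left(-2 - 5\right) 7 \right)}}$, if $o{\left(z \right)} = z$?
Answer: $- \frac{36759074444}{13792667} \approx -2665.1$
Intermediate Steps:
$\frac{443800}{281483} + \frac{130668}{o{\left(\left(-2 - 5\right) 7 \right)}} = \frac{443800}{281483} + \frac{130668}{\left(-2 - 5\right) 7} = 443800 \cdot \frac{1}{281483} + \frac{130668}{\left(-7\right) 7} = \frac{443800}{281483} + \frac{130668}{-49} = \frac{443800}{281483} + 130668 \left(- \frac{1}{49}\right) = \frac{443800}{281483} - \frac{130668}{49} = - \frac{36759074444}{13792667}$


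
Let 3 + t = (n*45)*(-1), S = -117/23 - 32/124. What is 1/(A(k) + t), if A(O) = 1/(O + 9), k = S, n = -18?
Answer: 2606/2103755 ≈ 0.0012387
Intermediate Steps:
S = -3811/713 (S = -117*1/23 - 32*1/124 = -117/23 - 8/31 = -3811/713 ≈ -5.3450)
k = -3811/713 ≈ -5.3450
A(O) = 1/(9 + O)
t = 807 (t = -3 - 18*45*(-1) = -3 - 810*(-1) = -3 + 810 = 807)
1/(A(k) + t) = 1/(1/(9 - 3811/713) + 807) = 1/(1/(2606/713) + 807) = 1/(713/2606 + 807) = 1/(2103755/2606) = 2606/2103755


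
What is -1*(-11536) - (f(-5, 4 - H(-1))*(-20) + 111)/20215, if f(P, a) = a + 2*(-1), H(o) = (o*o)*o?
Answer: 233200189/20215 ≈ 11536.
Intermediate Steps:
H(o) = o³ (H(o) = o²*o = o³)
f(P, a) = -2 + a (f(P, a) = a - 2 = -2 + a)
-1*(-11536) - (f(-5, 4 - H(-1))*(-20) + 111)/20215 = -1*(-11536) - ((-2 + (4 - 1*(-1)³))*(-20) + 111)/20215 = 11536 - ((-2 + (4 - 1*(-1)))*(-20) + 111)/20215 = 11536 - ((-2 + (4 + 1))*(-20) + 111)/20215 = 11536 - ((-2 + 5)*(-20) + 111)/20215 = 11536 - (3*(-20) + 111)/20215 = 11536 - (-60 + 111)/20215 = 11536 - 51/20215 = 233200189/20215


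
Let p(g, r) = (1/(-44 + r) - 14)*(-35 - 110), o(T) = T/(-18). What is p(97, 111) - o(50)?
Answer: 1224460/603 ≈ 2030.6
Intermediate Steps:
o(T) = -T/18 (o(T) = T*(-1/18) = -T/18)
p(g, r) = 2030 - 145/(-44 + r) (p(g, r) = (-14 + 1/(-44 + r))*(-145) = 2030 - 145/(-44 + r))
p(97, 111) - o(50) = 145*(-617 + 14*111)/(-44 + 111) - (-1)*50/18 = 145*(-617 + 1554)/67 - 1*(-25/9) = 145*(1/67)*937 + 25/9 = 135865/67 + 25/9 = 1224460/603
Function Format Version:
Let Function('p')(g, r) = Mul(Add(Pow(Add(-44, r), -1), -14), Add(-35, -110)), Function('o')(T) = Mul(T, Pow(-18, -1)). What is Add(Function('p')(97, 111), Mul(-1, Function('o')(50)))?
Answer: Rational(1224460, 603) ≈ 2030.6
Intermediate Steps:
Function('o')(T) = Mul(Rational(-1, 18), T) (Function('o')(T) = Mul(T, Rational(-1, 18)) = Mul(Rational(-1, 18), T))
Function('p')(g, r) = Add(2030, Mul(-145, Pow(Add(-44, r), -1))) (Function('p')(g, r) = Mul(Add(-14, Pow(Add(-44, r), -1)), -145) = Add(2030, Mul(-145, Pow(Add(-44, r), -1))))
Add(Function('p')(97, 111), Mul(-1, Function('o')(50))) = Add(Mul(145, Pow(Add(-44, 111), -1), Add(-617, Mul(14, 111))), Mul(-1, Mul(Rational(-1, 18), 50))) = Add(Mul(145, Pow(67, -1), Add(-617, 1554)), Mul(-1, Rational(-25, 9))) = Add(Mul(145, Rational(1, 67), 937), Rational(25, 9)) = Add(Rational(135865, 67), Rational(25, 9)) = Rational(1224460, 603)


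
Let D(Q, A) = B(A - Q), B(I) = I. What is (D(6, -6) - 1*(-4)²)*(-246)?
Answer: 6888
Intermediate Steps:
D(Q, A) = A - Q
(D(6, -6) - 1*(-4)²)*(-246) = ((-6 - 1*6) - 1*(-4)²)*(-246) = ((-6 - 6) - 1*16)*(-246) = (-12 - 16)*(-246) = -28*(-246) = 6888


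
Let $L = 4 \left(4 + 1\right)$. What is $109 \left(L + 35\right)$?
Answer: $5995$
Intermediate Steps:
$L = 20$ ($L = 4 \cdot 5 = 20$)
$109 \left(L + 35\right) = 109 \left(20 + 35\right) = 109 \cdot 55 = 5995$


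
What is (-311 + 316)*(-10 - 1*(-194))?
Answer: 920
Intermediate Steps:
(-311 + 316)*(-10 - 1*(-194)) = 5*(-10 + 194) = 5*184 = 920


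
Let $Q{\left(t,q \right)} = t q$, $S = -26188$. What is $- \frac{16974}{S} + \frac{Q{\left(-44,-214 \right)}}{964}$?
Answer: $\frac{32868643}{3155654} \approx 10.416$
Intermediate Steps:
$Q{\left(t,q \right)} = q t$
$- \frac{16974}{S} + \frac{Q{\left(-44,-214 \right)}}{964} = - \frac{16974}{-26188} + \frac{\left(-214\right) \left(-44\right)}{964} = \left(-16974\right) \left(- \frac{1}{26188}\right) + 9416 \cdot \frac{1}{964} = \frac{8487}{13094} + \frac{2354}{241} = \frac{32868643}{3155654}$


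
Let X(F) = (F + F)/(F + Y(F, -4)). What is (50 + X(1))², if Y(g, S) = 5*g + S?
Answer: 2601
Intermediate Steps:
Y(g, S) = S + 5*g
X(F) = 2*F/(-4 + 6*F) (X(F) = (F + F)/(F + (-4 + 5*F)) = (2*F)/(-4 + 6*F) = 2*F/(-4 + 6*F))
(50 + X(1))² = (50 + 1/(-2 + 3*1))² = (50 + 1/(-2 + 3))² = (50 + 1/1)² = (50 + 1*1)² = (50 + 1)² = 51² = 2601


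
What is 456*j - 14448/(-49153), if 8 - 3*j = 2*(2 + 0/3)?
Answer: 29899472/49153 ≈ 608.29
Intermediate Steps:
j = 4/3 (j = 8/3 - 2*(2 + 0/3)/3 = 8/3 - 2*(2 + 0*(⅓))/3 = 8/3 - 2*(2 + 0)/3 = 8/3 - 2*2/3 = 8/3 - ⅓*4 = 8/3 - 4/3 = 4/3 ≈ 1.3333)
456*j - 14448/(-49153) = 456*(4/3) - 14448/(-49153) = 608 - 14448*(-1/49153) = 608 + 14448/49153 = 29899472/49153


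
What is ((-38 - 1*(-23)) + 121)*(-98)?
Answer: -10388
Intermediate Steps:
((-38 - 1*(-23)) + 121)*(-98) = ((-38 + 23) + 121)*(-98) = (-15 + 121)*(-98) = 106*(-98) = -10388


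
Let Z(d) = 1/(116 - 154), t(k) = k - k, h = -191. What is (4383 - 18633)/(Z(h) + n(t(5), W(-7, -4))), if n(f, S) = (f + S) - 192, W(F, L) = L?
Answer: 180500/2483 ≈ 72.694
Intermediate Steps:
t(k) = 0
n(f, S) = -192 + S + f (n(f, S) = (S + f) - 192 = -192 + S + f)
Z(d) = -1/38 (Z(d) = 1/(-38) = -1/38)
(4383 - 18633)/(Z(h) + n(t(5), W(-7, -4))) = (4383 - 18633)/(-1/38 + (-192 - 4 + 0)) = -14250/(-1/38 - 196) = -14250/(-7449/38) = -14250*(-38/7449) = 180500/2483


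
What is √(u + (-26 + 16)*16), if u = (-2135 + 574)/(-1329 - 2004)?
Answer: I*√1772219427/3333 ≈ 12.631*I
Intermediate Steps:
u = 1561/3333 (u = -1561/(-3333) = -1561*(-1/3333) = 1561/3333 ≈ 0.46835)
√(u + (-26 + 16)*16) = √(1561/3333 + (-26 + 16)*16) = √(1561/3333 - 10*16) = √(1561/3333 - 160) = √(-531719/3333) = I*√1772219427/3333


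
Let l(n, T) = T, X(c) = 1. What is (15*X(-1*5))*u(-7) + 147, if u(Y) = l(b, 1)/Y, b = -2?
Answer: 1014/7 ≈ 144.86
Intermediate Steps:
u(Y) = 1/Y
(15*X(-1*5))*u(-7) + 147 = (15*1)/(-7) + 147 = 15*(-1/7) + 147 = -15/7 + 147 = 1014/7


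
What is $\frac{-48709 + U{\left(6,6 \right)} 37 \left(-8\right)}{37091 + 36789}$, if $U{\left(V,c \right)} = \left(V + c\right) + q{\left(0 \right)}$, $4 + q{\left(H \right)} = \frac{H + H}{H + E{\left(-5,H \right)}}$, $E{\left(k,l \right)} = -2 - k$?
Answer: $- \frac{51077}{73880} \approx -0.69135$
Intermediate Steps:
$q{\left(H \right)} = -4 + \frac{2 H}{3 + H}$ ($q{\left(H \right)} = -4 + \frac{H + H}{H - -3} = -4 + \frac{2 H}{H + \left(-2 + 5\right)} = -4 + \frac{2 H}{H + 3} = -4 + \frac{2 H}{3 + H}$)
$U{\left(V,c \right)} = -4 + V + c$ ($U{\left(V,c \right)} = \left(V + c\right) + \frac{2 \left(-6 - 0\right)}{3 + 0} = \left(V + c\right) + \frac{2 \left(-6 + 0\right)}{3} = \left(V + c\right) + 2 \cdot \frac{1}{3} \left(-6\right) = \left(V + c\right) - 4 = -4 + V + c$)
$\frac{-48709 + U{\left(6,6 \right)} 37 \left(-8\right)}{37091 + 36789} = \frac{-48709 + \left(-4 + 6 + 6\right) 37 \left(-8\right)}{37091 + 36789} = \frac{-48709 + 8 \cdot 37 \left(-8\right)}{73880} = \left(-48709 + 296 \left(-8\right)\right) \frac{1}{73880} = \left(-48709 - 2368\right) \frac{1}{73880} = \left(-51077\right) \frac{1}{73880} = - \frac{51077}{73880}$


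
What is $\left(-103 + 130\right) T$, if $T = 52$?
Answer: $1404$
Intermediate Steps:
$\left(-103 + 130\right) T = \left(-103 + 130\right) 52 = 27 \cdot 52 = 1404$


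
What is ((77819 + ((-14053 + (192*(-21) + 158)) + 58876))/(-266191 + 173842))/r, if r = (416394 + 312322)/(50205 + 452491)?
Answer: -481485472/542711241 ≈ -0.88719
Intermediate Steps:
r = 182179/125674 (r = 728716/502696 = 728716*(1/502696) = 182179/125674 ≈ 1.4496)
((77819 + ((-14053 + (192*(-21) + 158)) + 58876))/(-266191 + 173842))/r = ((77819 + ((-14053 + (192*(-21) + 158)) + 58876))/(-266191 + 173842))/(182179/125674) = ((77819 + ((-14053 + (-4032 + 158)) + 58876))/(-92349))*(125674/182179) = ((77819 + ((-14053 - 3874) + 58876))*(-1/92349))*(125674/182179) = ((77819 + (-17927 + 58876))*(-1/92349))*(125674/182179) = ((77819 + 40949)*(-1/92349))*(125674/182179) = (118768*(-1/92349))*(125674/182179) = -118768/92349*125674/182179 = -481485472/542711241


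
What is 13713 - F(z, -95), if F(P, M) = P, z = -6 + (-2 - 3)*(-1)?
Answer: 13714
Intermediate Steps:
z = -1 (z = -6 - 5*(-1) = -6 + 5 = -1)
13713 - F(z, -95) = 13713 - 1*(-1) = 13713 + 1 = 13714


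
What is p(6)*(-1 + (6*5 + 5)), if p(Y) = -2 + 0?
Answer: -68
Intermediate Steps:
p(Y) = -2
p(6)*(-1 + (6*5 + 5)) = -2*(-1 + (6*5 + 5)) = -2*(-1 + (30 + 5)) = -2*(-1 + 35) = -2*34 = -68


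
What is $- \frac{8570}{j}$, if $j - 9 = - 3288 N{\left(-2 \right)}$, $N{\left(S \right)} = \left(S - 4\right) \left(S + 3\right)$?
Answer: $- \frac{8570}{19737} \approx -0.43421$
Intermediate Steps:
$N{\left(S \right)} = \left(-4 + S\right) \left(3 + S\right)$
$j = 19737$ ($j = 9 - 3288 \left(-12 + \left(-2\right)^{2} - -2\right) = 9 - 3288 \left(-12 + 4 + 2\right) = 9 - -19728 = 9 + 19728 = 19737$)
$- \frac{8570}{j} = - \frac{8570}{19737}$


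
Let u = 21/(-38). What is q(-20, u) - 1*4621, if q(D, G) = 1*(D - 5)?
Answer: -4646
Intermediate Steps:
u = -21/38 (u = 21*(-1/38) = -21/38 ≈ -0.55263)
q(D, G) = -5 + D (q(D, G) = 1*(-5 + D) = -5 + D)
q(-20, u) - 1*4621 = (-5 - 20) - 1*4621 = -25 - 4621 = -4646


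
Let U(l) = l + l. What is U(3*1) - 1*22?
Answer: -16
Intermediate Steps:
U(l) = 2*l
U(3*1) - 1*22 = 2*(3*1) - 1*22 = 2*3 - 22 = 6 - 22 = -16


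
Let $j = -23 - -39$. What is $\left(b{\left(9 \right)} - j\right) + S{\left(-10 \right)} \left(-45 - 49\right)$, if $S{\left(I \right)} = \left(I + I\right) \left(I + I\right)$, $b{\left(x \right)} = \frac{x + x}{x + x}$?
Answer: $-37615$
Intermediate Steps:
$j = 16$ ($j = -23 + 39 = 16$)
$b{\left(x \right)} = 1$ ($b{\left(x \right)} = \frac{2 x}{2 x} = 2 x \frac{1}{2 x} = 1$)
$S{\left(I \right)} = 4 I^{2}$ ($S{\left(I \right)} = 2 I 2 I = 4 I^{2}$)
$\left(b{\left(9 \right)} - j\right) + S{\left(-10 \right)} \left(-45 - 49\right) = \left(1 - 16\right) + 4 \left(-10\right)^{2} \left(-45 - 49\right) = \left(1 - 16\right) + 4 \cdot 100 \left(-94\right) = -15 + 400 \left(-94\right) = -15 - 37600 = -37615$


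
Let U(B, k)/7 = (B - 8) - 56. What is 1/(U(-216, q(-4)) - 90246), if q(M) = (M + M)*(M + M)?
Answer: -1/92206 ≈ -1.0845e-5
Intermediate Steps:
q(M) = 4*M² (q(M) = (2*M)*(2*M) = 4*M²)
U(B, k) = -448 + 7*B (U(B, k) = 7*((B - 8) - 56) = 7*((-8 + B) - 56) = 7*(-64 + B) = -448 + 7*B)
1/(U(-216, q(-4)) - 90246) = 1/((-448 + 7*(-216)) - 90246) = 1/((-448 - 1512) - 90246) = 1/(-1960 - 90246) = 1/(-92206) = -1/92206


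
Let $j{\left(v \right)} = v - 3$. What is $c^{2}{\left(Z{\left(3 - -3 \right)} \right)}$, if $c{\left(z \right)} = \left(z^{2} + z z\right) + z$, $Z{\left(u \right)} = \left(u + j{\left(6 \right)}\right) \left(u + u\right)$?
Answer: $549246096$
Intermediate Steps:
$j{\left(v \right)} = -3 + v$
$Z{\left(u \right)} = 2 u \left(3 + u\right)$ ($Z{\left(u \right)} = \left(u + \left(-3 + 6\right)\right) \left(u + u\right) = \left(u + 3\right) 2 u = \left(3 + u\right) 2 u = 2 u \left(3 + u\right)$)
$c{\left(z \right)} = z + 2 z^{2}$ ($c{\left(z \right)} = \left(z^{2} + z^{2}\right) + z = 2 z^{2} + z = z + 2 z^{2}$)
$c^{2}{\left(Z{\left(3 - -3 \right)} \right)} = \left(2 \left(3 - -3\right) \left(3 + \left(3 - -3\right)\right) \left(1 + 2 \cdot 2 \left(3 - -3\right) \left(3 + \left(3 - -3\right)\right)\right)\right)^{2} = \left(2 \left(3 + 3\right) \left(3 + \left(3 + 3\right)\right) \left(1 + 2 \cdot 2 \left(3 + 3\right) \left(3 + \left(3 + 3\right)\right)\right)\right)^{2} = \left(2 \cdot 6 \left(3 + 6\right) \left(1 + 2 \cdot 2 \cdot 6 \left(3 + 6\right)\right)\right)^{2} = \left(2 \cdot 6 \cdot 9 \left(1 + 2 \cdot 2 \cdot 6 \cdot 9\right)\right)^{2} = \left(108 \left(1 + 2 \cdot 108\right)\right)^{2} = \left(108 \left(1 + 216\right)\right)^{2} = \left(108 \cdot 217\right)^{2} = 23436^{2} = 549246096$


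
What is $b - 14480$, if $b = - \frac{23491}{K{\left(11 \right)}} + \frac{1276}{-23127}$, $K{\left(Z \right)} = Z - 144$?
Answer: $- \frac{43995795031}{3075891} \approx -14303.0$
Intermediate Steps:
$K{\left(Z \right)} = -144 + Z$
$b = \frac{543106649}{3075891}$ ($b = - \frac{23491}{-144 + 11} + \frac{1276}{-23127} = - \frac{23491}{-133} + 1276 \left(- \frac{1}{23127}\right) = \left(-23491\right) \left(- \frac{1}{133}\right) - \frac{1276}{23127} = \frac{23491}{133} - \frac{1276}{23127} = \frac{543106649}{3075891} \approx 176.57$)
$b - 14480 = \frac{543106649}{3075891} - 14480 = - \frac{43995795031}{3075891}$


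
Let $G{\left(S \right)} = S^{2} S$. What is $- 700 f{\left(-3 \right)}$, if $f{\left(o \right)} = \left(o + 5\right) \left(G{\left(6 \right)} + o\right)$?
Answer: $-298200$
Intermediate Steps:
$G{\left(S \right)} = S^{3}$
$f{\left(o \right)} = \left(5 + o\right) \left(216 + o\right)$ ($f{\left(o \right)} = \left(o + 5\right) \left(6^{3} + o\right) = \left(5 + o\right) \left(216 + o\right)$)
$- 700 f{\left(-3 \right)} = - 700 \left(1080 + \left(-3\right)^{2} + 221 \left(-3\right)\right) = - 700 \left(1080 + 9 - 663\right) = \left(-700\right) 426 = -298200$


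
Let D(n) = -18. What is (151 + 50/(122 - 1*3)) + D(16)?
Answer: 15877/119 ≈ 133.42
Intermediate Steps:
(151 + 50/(122 - 1*3)) + D(16) = (151 + 50/(122 - 1*3)) - 18 = (151 + 50/(122 - 3)) - 18 = (151 + 50/119) - 18 = 18019/119 - 18 = 15877/119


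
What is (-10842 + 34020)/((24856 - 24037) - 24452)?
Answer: -23178/23633 ≈ -0.98075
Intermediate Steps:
(-10842 + 34020)/((24856 - 24037) - 24452) = 23178/(819 - 24452) = 23178/(-23633) = 23178*(-1/23633) = -23178/23633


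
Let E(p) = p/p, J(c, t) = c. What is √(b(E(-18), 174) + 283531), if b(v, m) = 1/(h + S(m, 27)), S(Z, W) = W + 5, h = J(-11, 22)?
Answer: 2*√31259298/21 ≈ 532.48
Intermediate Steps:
h = -11
S(Z, W) = 5 + W
E(p) = 1
b(v, m) = 1/21 (b(v, m) = 1/(-11 + (5 + 27)) = 1/(-11 + 32) = 1/21)
√(b(E(-18), 174) + 283531) = √(1/21 + 283531) = √(5954152/21) = 2*√31259298/21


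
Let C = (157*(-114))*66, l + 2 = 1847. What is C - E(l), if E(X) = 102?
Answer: -1181370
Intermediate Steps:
l = 1845 (l = -2 + 1847 = 1845)
C = -1181268 (C = -17898*66 = -1181268)
C - E(l) = -1181268 - 1*102 = -1181268 - 102 = -1181370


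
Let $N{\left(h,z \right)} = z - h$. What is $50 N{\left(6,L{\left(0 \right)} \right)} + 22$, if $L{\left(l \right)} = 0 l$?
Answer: $-278$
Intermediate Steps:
$L{\left(l \right)} = 0$
$50 N{\left(6,L{\left(0 \right)} \right)} + 22 = 50 \left(0 - 6\right) + 22 = 50 \left(-6\right) + 22 = -300 + 22 = -278$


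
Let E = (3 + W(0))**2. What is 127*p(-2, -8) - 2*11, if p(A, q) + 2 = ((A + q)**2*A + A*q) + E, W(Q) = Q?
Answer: -22501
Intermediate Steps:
E = 9 (E = (3 + 0)**2 = 3**2 = 9)
p(A, q) = 7 + A*q + A*(A + q)**2 (p(A, q) = -2 + (((A + q)**2*A + A*q) + 9) = -2 + ((A*(A + q)**2 + A*q) + 9) = -2 + ((A*q + A*(A + q)**2) + 9) = -2 + (9 + A*q + A*(A + q)**2) = 7 + A*q + A*(A + q)**2)
127*p(-2, -8) - 2*11 = 127*(7 - 2*(-8) - 2*(-2 - 8)**2) - 2*11 = 127*(7 + 16 - 2*(-10)**2) - 22 = 127*(7 + 16 - 2*100) - 22 = 127*(7 + 16 - 200) - 22 = 127*(-177) - 22 = -22479 - 22 = -22501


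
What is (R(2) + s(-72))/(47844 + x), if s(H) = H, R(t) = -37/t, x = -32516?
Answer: -181/30656 ≈ -0.0059042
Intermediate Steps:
(R(2) + s(-72))/(47844 + x) = (-37/2 - 72)/(47844 - 32516) = (-37*½ - 72)/15328 = (-37/2 - 72)*(1/15328) = -181/2*1/15328 = -181/30656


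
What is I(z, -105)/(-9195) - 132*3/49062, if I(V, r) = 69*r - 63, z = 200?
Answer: 19716882/25062505 ≈ 0.78671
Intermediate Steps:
I(V, r) = -63 + 69*r
I(z, -105)/(-9195) - 132*3/49062 = (-63 + 69*(-105))/(-9195) - 132*3/49062 = (-63 - 7245)*(-1/9195) - 396*1/49062 = -7308*(-1/9195) - 66/8177 = 2436/3065 - 66/8177 = 19716882/25062505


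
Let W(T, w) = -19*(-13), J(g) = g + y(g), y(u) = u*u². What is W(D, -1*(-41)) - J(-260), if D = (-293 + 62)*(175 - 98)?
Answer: 17576507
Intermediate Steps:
D = -17787 (D = -231*77 = -17787)
y(u) = u³
J(g) = g + g³
W(T, w) = 247
W(D, -1*(-41)) - J(-260) = 247 - (-260 + (-260)³) = 247 - (-260 - 17576000) = 247 - 1*(-17576260) = 247 + 17576260 = 17576507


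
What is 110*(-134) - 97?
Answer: -14837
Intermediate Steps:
110*(-134) - 97 = -14740 - 97 = -14837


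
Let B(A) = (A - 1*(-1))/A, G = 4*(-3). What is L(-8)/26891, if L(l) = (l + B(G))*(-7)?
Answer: 595/322692 ≈ 0.0018439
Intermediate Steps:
G = -12
B(A) = (1 + A)/A (B(A) = (A + 1)/A = (1 + A)/A)
L(l) = -77/12 - 7*l (L(l) = (l + (1 - 12)/(-12))*(-7) = (l - 1/12*(-11))*(-7) = (l + 11/12)*(-7) = (11/12 + l)*(-7) = -77/12 - 7*l)
L(-8)/26891 = (-77/12 - 7*(-8))/26891 = (-77/12 + 56)*(1/26891) = (595/12)*(1/26891) = 595/322692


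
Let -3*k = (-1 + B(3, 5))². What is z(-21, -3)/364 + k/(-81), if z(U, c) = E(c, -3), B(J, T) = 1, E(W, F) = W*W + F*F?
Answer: 9/182 ≈ 0.049451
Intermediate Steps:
E(W, F) = F² + W² (E(W, F) = W² + F² = F² + W²)
k = 0 (k = -(-1 + 1)²/3 = -⅓*0² = -⅓*0 = 0)
z(U, c) = 9 + c² (z(U, c) = (-3)² + c² = 9 + c²)
z(-21, -3)/364 + k/(-81) = (9 + (-3)²)/364 + 0/(-81) = (9 + 9)*(1/364) + 0*(-1/81) = 18*(1/364) + 0 = 9/182 + 0 = 9/182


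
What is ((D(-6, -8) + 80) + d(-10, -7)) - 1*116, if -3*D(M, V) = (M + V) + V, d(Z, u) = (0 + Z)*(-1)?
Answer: -56/3 ≈ -18.667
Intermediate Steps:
d(Z, u) = -Z (d(Z, u) = Z*(-1) = -Z)
D(M, V) = -2*V/3 - M/3 (D(M, V) = -((M + V) + V)/3 = -(M + 2*V)/3 = -2*V/3 - M/3)
((D(-6, -8) + 80) + d(-10, -7)) - 1*116 = (((-⅔*(-8) - ⅓*(-6)) + 80) - 1*(-10)) - 1*116 = (((16/3 + 2) + 80) + 10) - 116 = ((22/3 + 80) + 10) - 116 = (262/3 + 10) - 116 = 292/3 - 116 = -56/3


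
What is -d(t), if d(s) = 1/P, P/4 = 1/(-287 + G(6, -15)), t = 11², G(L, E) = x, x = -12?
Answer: 299/4 ≈ 74.750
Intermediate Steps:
G(L, E) = -12
t = 121
P = -4/299 (P = 4/(-287 - 12) = 4/(-299) = 4*(-1/299) = -4/299 ≈ -0.013378)
d(s) = -299/4 (d(s) = 1/(-4/299) = -299/4)
-d(t) = -1*(-299/4) = 299/4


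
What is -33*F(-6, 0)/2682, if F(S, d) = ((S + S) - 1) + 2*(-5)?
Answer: 253/894 ≈ 0.28300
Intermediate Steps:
F(S, d) = -11 + 2*S (F(S, d) = (2*S - 1) - 10 = (-1 + 2*S) - 10 = -11 + 2*S)
-33*F(-6, 0)/2682 = -33*(-11 + 2*(-6))/2682 = -33*(-11 - 12)*(1/2682) = -33*(-23)*(1/2682) = 759*(1/2682) = 253/894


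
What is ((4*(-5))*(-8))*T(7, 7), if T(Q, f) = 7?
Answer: 1120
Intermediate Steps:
((4*(-5))*(-8))*T(7, 7) = ((4*(-5))*(-8))*7 = -20*(-8)*7 = 160*7 = 1120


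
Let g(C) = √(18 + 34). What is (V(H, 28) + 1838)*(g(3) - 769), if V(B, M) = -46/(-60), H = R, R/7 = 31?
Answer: -42420347/30 + 55163*√13/15 ≈ -1.4008e+6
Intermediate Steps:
R = 217 (R = 7*31 = 217)
H = 217
V(B, M) = 23/30 (V(B, M) = -46*(-1/60) = 23/30)
g(C) = 2*√13 (g(C) = √52 = 2*√13)
(V(H, 28) + 1838)*(g(3) - 769) = (23/30 + 1838)*(2*√13 - 769) = 55163*(-769 + 2*√13)/30 = -42420347/30 + 55163*√13/15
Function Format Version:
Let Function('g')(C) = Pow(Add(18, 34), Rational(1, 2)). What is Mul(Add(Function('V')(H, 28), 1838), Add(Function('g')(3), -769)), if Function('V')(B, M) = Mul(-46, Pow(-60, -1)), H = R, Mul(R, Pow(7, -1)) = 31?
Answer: Add(Rational(-42420347, 30), Mul(Rational(55163, 15), Pow(13, Rational(1, 2)))) ≈ -1.4008e+6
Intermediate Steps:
R = 217 (R = Mul(7, 31) = 217)
H = 217
Function('V')(B, M) = Rational(23, 30) (Function('V')(B, M) = Mul(-46, Rational(-1, 60)) = Rational(23, 30))
Function('g')(C) = Mul(2, Pow(13, Rational(1, 2))) (Function('g')(C) = Pow(52, Rational(1, 2)) = Mul(2, Pow(13, Rational(1, 2))))
Mul(Add(Function('V')(H, 28), 1838), Add(Function('g')(3), -769)) = Mul(Add(Rational(23, 30), 1838), Add(Mul(2, Pow(13, Rational(1, 2))), -769)) = Mul(Rational(55163, 30), Add(-769, Mul(2, Pow(13, Rational(1, 2))))) = Add(Rational(-42420347, 30), Mul(Rational(55163, 15), Pow(13, Rational(1, 2))))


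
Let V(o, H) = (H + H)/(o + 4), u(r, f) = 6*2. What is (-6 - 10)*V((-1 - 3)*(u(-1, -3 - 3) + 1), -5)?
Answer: -10/3 ≈ -3.3333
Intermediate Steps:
u(r, f) = 12
V(o, H) = 2*H/(4 + o) (V(o, H) = (2*H)/(4 + o) = 2*H/(4 + o))
(-6 - 10)*V((-1 - 3)*(u(-1, -3 - 3) + 1), -5) = (-6 - 10)*(2*(-5)/(4 + (-1 - 3)*(12 + 1))) = -32*(-5)/(4 - 4*13) = -32*(-5)/(4 - 52) = -32*(-5)/(-48) = -32*(-5)*(-1)/48 = -16*5/24 = -10/3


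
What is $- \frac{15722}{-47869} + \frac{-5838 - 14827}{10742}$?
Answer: $- \frac{820327161}{514208798} \approx -1.5953$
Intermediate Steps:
$- \frac{15722}{-47869} + \frac{-5838 - 14827}{10742} = \left(-15722\right) \left(- \frac{1}{47869}\right) - \frac{20665}{10742} = \frac{15722}{47869} - \frac{20665}{10742} = - \frac{820327161}{514208798}$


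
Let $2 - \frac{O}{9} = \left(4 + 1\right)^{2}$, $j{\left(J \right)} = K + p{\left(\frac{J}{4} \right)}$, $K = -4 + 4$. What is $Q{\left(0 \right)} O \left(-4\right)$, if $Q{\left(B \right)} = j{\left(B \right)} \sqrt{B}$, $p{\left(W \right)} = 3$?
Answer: $0$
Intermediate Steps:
$K = 0$
$j{\left(J \right)} = 3$ ($j{\left(J \right)} = 0 + 3 = 3$)
$O = -207$ ($O = 18 - 9 \left(4 + 1\right)^{2} = 18 - 9 \cdot 5^{2} = 18 - 225 = -207$)
$Q{\left(B \right)} = 3 \sqrt{B}$
$Q{\left(0 \right)} O \left(-4\right) = 3 \sqrt{0} \left(-207\right) \left(-4\right) = 3 \cdot 0 \left(-207\right) \left(-4\right) = 0 \left(-207\right) \left(-4\right) = 0 \left(-4\right) = 0$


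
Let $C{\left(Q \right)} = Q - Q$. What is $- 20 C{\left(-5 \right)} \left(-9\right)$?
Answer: $0$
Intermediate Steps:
$C{\left(Q \right)} = 0$
$- 20 C{\left(-5 \right)} \left(-9\right) = \left(-20\right) 0 \left(-9\right) = 0 \left(-9\right) = 0$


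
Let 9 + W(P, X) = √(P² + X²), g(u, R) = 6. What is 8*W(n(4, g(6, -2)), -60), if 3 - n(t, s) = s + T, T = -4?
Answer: -72 + 8*√3601 ≈ 408.07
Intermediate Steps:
n(t, s) = 7 - s (n(t, s) = 3 - (s - 4) = 3 - (-4 + s) = 3 + (4 - s) = 7 - s)
W(P, X) = -9 + √(P² + X²)
8*W(n(4, g(6, -2)), -60) = 8*(-9 + √((7 - 1*6)² + (-60)²)) = 8*(-9 + √((7 - 6)² + 3600)) = 8*(-9 + √(1² + 3600)) = 8*(-9 + √(1 + 3600)) = 8*(-9 + √3601) = -72 + 8*√3601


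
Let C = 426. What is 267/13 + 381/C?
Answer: 39565/1846 ≈ 21.433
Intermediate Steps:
267/13 + 381/C = 267/13 + 381/426 = 267*(1/13) + 381*(1/426) = 267/13 + 127/142 = 39565/1846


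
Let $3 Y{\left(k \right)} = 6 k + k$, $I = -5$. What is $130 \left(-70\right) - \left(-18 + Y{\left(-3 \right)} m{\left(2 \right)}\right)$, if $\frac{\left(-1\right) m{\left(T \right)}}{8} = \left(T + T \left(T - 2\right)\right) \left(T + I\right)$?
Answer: $-8746$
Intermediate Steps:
$Y{\left(k \right)} = \frac{7 k}{3}$ ($Y{\left(k \right)} = \frac{6 k + k}{3} = \frac{7 k}{3}$)
$m{\left(T \right)} = - 8 \left(-5 + T\right) \left(T + T \left(-2 + T\right)\right)$ ($m{\left(T \right)} = - 8 \left(T + T \left(T - 2\right)\right) \left(T - 5\right) = - 8 \left(T + T \left(-2 + T\right)\right) \left(-5 + T\right) = - 8 \left(-5 + T\right) \left(T + T \left(-2 + T\right)\right)$)
$130 \left(-70\right) - \left(-18 + Y{\left(-3 \right)} m{\left(2 \right)}\right) = 130 \left(-70\right) - \left(-18 + \frac{7}{3} \left(-3\right) 8 \cdot 2 \left(-5 - 2^{2} + 6 \cdot 2\right)\right) = -9100 - \left(-18 - 7 \cdot 8 \cdot 2 \left(-5 - 4 + 12\right)\right) = -9100 - \left(-18 - 7 \cdot 8 \cdot 2 \cdot 3\right) = -9100 - \left(-18 - 336\right) = -9100 - -354 = -9100 + 354 = -8746$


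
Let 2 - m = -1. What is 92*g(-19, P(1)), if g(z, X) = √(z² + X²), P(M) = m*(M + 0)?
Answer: 92*√370 ≈ 1769.7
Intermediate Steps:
m = 3 (m = 2 - 1*(-1) = 2 + 1 = 3)
P(M) = 3*M (P(M) = 3*(M + 0) = 3*M)
g(z, X) = √(X² + z²)
92*g(-19, P(1)) = 92*√((3*1)² + (-19)²) = 92*√(3² + 361) = 92*√(9 + 361) = 92*√370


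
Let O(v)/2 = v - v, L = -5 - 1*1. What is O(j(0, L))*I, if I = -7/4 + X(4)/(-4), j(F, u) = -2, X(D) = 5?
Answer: 0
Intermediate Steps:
L = -6 (L = -5 - 1 = -6)
O(v) = 0 (O(v) = 2*(v - v) = 2*0 = 0)
I = -3 (I = -7/4 + 5/(-4) = -7*¼ + 5*(-¼) = -7/4 - 5/4 = -3)
O(j(0, L))*I = 0*(-3) = 0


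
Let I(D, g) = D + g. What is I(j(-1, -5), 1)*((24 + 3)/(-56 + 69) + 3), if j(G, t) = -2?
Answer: -66/13 ≈ -5.0769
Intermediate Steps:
I(j(-1, -5), 1)*((24 + 3)/(-56 + 69) + 3) = (-2 + 1)*((24 + 3)/(-56 + 69) + 3) = -(27/13 + 3) = -1*66/13 = -66/13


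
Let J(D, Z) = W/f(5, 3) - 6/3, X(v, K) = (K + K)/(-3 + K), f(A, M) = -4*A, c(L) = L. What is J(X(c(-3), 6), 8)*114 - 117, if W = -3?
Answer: -3279/10 ≈ -327.90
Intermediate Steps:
X(v, K) = 2*K/(-3 + K) (X(v, K) = (2*K)/(-3 + K) = 2*K/(-3 + K))
J(D, Z) = -37/20 (J(D, Z) = -3/((-4*5)) - 6/3 = -3/(-20) - 6*1/3 = -3*(-1/20) - 2 = 3/20 - 2 = -37/20)
J(X(c(-3), 6), 8)*114 - 117 = -37/20*114 - 117 = -2109/10 - 117 = -3279/10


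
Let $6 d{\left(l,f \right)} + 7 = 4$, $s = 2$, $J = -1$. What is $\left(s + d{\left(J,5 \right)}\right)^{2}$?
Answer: $\frac{9}{4} \approx 2.25$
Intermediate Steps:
$d{\left(l,f \right)} = - \frac{1}{2}$ ($d{\left(l,f \right)} = - \frac{7}{6} + \frac{1}{6} \cdot 4 = - \frac{7}{6} + \frac{2}{3} = - \frac{1}{2}$)
$\left(s + d{\left(J,5 \right)}\right)^{2} = \left(2 - \frac{1}{2}\right)^{2} = \left(\frac{3}{2}\right)^{2} = \frac{9}{4}$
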